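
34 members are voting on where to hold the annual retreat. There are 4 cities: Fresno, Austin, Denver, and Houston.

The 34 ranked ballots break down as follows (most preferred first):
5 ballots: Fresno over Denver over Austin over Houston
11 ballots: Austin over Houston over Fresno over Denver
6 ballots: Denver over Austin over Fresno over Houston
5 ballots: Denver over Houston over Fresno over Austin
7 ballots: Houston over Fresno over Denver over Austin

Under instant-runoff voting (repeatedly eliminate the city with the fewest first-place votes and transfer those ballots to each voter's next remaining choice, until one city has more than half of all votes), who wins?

Denver

Round 1: Fresno 5, Austin 11, Denver 11, Houston 7. Fresno eliminated.
Round 2: Austin 11, Denver 16, Houston 7. Houston eliminated.
Round 3: Austin 11, Denver 23. Denver has a majority (≥18).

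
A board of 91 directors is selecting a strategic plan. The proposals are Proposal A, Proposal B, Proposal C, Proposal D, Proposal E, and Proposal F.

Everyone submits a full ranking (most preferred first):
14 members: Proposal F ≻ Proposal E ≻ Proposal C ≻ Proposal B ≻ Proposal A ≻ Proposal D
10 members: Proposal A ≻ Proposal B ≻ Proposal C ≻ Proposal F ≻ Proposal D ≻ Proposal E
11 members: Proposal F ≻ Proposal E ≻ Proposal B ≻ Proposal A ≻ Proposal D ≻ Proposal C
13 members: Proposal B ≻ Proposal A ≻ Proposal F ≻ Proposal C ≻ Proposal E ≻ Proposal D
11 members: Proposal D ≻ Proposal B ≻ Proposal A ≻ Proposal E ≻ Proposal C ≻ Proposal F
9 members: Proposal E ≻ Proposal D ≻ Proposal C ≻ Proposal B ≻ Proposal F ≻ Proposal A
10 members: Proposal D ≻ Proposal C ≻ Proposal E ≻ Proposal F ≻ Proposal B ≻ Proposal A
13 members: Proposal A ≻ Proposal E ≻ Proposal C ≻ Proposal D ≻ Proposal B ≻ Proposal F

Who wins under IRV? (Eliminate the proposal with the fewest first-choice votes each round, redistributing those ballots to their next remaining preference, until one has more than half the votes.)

Proposal A

Round 1: Proposal A 23, Proposal B 13, Proposal C 0, Proposal D 21, Proposal E 9, Proposal F 25. Proposal C eliminated.
Round 2: Proposal A 23, Proposal B 13, Proposal D 21, Proposal E 9, Proposal F 25. Proposal E eliminated.
Round 3: Proposal A 23, Proposal B 13, Proposal D 30, Proposal F 25. Proposal B eliminated.
Round 4: Proposal A 36, Proposal D 30, Proposal F 25. Proposal F eliminated.
Round 5: Proposal A 61, Proposal D 30. Proposal A has a majority (≥46).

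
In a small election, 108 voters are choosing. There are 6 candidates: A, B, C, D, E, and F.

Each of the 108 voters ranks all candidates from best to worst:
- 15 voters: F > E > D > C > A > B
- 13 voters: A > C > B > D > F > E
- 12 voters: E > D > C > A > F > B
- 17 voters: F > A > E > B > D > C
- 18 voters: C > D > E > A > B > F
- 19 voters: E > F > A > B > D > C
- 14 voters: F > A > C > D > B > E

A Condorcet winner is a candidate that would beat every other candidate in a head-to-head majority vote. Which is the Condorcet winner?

F vs A: 65–43
F vs B: 77–31
F vs C: 65–43
F vs D: 65–43
F vs E: 59–49
F beats every other candidate.

F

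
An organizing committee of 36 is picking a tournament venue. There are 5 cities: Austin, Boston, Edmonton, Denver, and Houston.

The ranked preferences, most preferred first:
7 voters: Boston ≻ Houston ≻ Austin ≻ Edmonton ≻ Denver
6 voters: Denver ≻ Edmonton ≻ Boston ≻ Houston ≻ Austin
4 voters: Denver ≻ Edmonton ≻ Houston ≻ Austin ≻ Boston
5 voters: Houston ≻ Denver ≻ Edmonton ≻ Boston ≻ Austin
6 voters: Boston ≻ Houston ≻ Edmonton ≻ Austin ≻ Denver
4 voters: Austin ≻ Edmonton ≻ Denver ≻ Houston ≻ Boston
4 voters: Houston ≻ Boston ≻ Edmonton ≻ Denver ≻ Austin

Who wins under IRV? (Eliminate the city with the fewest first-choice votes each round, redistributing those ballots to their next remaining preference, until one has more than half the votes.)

Denver

Round 1: Austin 4, Boston 13, Edmonton 0, Denver 10, Houston 9. Edmonton eliminated.
Round 2: Austin 4, Boston 13, Denver 10, Houston 9. Austin eliminated.
Round 3: Boston 13, Denver 14, Houston 9. Houston eliminated.
Round 4: Boston 17, Denver 19. Denver has a majority (≥19).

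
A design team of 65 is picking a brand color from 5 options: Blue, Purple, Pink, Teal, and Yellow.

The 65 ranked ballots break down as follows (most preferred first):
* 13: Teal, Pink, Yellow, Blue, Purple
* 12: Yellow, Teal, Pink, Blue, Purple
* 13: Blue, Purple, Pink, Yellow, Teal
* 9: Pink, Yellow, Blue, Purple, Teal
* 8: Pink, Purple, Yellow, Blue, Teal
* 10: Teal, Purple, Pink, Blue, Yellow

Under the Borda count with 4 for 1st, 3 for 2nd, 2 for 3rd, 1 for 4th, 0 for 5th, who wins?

Pink

Blue: 13×1 + 12×1 + 13×4 + 9×2 + 8×1 + 10×1 = 113
Purple: 13×0 + 12×0 + 13×3 + 9×1 + 8×3 + 10×3 = 102
Pink: 13×3 + 12×2 + 13×2 + 9×4 + 8×4 + 10×2 = 177
Teal: 13×4 + 12×3 + 13×0 + 9×0 + 8×0 + 10×4 = 128
Yellow: 13×2 + 12×4 + 13×1 + 9×3 + 8×2 + 10×0 = 130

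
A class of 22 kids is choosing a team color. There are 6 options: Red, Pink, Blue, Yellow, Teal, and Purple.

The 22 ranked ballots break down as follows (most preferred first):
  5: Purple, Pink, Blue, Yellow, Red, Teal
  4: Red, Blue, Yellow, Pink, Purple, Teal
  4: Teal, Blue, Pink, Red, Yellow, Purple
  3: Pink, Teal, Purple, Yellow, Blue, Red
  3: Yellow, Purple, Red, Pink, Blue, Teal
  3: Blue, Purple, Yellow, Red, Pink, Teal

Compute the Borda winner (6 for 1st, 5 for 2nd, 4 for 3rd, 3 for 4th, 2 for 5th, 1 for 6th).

Red: 5×2 + 4×6 + 4×3 + 3×1 + 3×4 + 3×3 = 70
Pink: 5×5 + 4×3 + 4×4 + 3×6 + 3×3 + 3×2 = 86
Blue: 5×4 + 4×5 + 4×5 + 3×2 + 3×2 + 3×6 = 90
Yellow: 5×3 + 4×4 + 4×2 + 3×3 + 3×6 + 3×4 = 78
Teal: 5×1 + 4×1 + 4×6 + 3×5 + 3×1 + 3×1 = 54
Purple: 5×6 + 4×2 + 4×1 + 3×4 + 3×5 + 3×5 = 84

Blue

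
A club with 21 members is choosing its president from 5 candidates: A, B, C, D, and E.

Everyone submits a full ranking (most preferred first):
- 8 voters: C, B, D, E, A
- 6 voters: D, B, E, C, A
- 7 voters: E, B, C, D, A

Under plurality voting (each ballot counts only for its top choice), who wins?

First-place votes: A 0, B 0, C 8, D 6, E 7.

C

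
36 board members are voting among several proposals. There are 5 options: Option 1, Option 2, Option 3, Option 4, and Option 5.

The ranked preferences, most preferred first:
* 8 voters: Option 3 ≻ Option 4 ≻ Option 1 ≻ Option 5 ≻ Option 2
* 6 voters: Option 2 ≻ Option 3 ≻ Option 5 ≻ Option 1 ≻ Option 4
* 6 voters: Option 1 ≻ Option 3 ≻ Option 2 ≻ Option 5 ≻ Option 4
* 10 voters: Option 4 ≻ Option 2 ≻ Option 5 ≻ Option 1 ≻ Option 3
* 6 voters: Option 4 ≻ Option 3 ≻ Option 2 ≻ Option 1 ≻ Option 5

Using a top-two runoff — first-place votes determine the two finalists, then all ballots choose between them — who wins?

Round 1 first-place votes: Option 1 6, Option 2 6, Option 3 8, Option 4 16, Option 5 0. Option 4 and Option 3 advance.
Runoff: Option 4 is ranked above Option 3 on 16 ballots, Option 3 above Option 4 on 20.

Option 3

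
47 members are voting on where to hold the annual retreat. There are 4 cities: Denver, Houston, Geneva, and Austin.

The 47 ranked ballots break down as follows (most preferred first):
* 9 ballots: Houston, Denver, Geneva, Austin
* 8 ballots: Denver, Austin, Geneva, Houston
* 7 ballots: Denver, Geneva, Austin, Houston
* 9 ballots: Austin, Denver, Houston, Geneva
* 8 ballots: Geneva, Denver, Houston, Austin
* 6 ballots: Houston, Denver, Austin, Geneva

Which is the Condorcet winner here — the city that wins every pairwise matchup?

Denver

Denver vs Houston: 32–15
Denver vs Geneva: 39–8
Denver vs Austin: 38–9
Denver beats every other city.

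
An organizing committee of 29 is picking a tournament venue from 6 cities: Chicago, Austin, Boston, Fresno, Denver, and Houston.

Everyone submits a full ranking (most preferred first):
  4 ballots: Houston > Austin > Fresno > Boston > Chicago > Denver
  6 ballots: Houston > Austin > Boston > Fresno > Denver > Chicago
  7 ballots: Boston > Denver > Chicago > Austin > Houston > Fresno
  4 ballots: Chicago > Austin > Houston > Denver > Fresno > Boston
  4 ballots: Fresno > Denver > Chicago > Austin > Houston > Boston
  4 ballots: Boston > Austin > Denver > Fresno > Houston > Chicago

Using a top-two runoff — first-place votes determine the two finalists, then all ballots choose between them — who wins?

Round 1 first-place votes: Chicago 4, Austin 0, Boston 11, Fresno 4, Denver 0, Houston 10. Boston and Houston advance.
Runoff: Boston is ranked above Houston on 11 ballots, Houston above Boston on 18.

Houston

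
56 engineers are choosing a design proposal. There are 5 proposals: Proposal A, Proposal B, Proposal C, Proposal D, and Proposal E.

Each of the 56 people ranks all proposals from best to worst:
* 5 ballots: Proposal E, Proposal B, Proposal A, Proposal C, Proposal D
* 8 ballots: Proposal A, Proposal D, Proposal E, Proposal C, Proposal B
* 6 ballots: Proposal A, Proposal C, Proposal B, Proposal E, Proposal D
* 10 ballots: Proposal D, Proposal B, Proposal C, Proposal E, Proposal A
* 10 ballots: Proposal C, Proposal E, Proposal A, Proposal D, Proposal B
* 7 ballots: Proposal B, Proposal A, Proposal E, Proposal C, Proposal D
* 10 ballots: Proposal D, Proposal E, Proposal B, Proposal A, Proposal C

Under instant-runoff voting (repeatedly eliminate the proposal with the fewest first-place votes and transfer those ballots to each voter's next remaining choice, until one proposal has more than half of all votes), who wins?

Round 1: Proposal A 14, Proposal B 7, Proposal C 10, Proposal D 20, Proposal E 5. Proposal E eliminated.
Round 2: Proposal A 14, Proposal B 12, Proposal C 10, Proposal D 20. Proposal C eliminated.
Round 3: Proposal A 24, Proposal B 12, Proposal D 20. Proposal B eliminated.
Round 4: Proposal A 36, Proposal D 20. Proposal A has a majority (≥29).

Proposal A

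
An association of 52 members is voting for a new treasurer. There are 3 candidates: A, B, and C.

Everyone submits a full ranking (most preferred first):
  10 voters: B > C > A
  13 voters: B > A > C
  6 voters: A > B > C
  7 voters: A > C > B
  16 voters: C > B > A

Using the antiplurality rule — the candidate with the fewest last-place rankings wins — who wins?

Last-place votes: A 26, B 7, C 19.

B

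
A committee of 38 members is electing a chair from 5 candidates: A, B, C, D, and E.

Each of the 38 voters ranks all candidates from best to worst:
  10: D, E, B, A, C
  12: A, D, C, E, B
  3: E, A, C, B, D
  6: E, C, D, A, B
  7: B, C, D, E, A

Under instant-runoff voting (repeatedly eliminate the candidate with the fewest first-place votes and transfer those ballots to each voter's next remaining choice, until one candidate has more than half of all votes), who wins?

D

Round 1: A 12, B 7, C 0, D 10, E 9. C eliminated.
Round 2: A 12, B 7, D 10, E 9. B eliminated.
Round 3: A 12, D 17, E 9. E eliminated.
Round 4: A 15, D 23. D has a majority (≥20).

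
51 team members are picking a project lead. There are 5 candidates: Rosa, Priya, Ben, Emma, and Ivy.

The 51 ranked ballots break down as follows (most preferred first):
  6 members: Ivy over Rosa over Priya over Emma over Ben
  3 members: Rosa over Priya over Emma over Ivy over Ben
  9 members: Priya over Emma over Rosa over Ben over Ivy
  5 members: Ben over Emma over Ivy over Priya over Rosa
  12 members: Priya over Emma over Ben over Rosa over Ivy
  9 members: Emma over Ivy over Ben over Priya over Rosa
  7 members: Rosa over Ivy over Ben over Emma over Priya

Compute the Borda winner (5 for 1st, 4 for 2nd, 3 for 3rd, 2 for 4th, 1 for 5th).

Emma

Rosa: 6×4 + 3×5 + 9×3 + 5×1 + 12×2 + 9×1 + 7×5 = 139
Priya: 6×3 + 3×4 + 9×5 + 5×2 + 12×5 + 9×2 + 7×1 = 170
Ben: 6×1 + 3×1 + 9×2 + 5×5 + 12×3 + 9×3 + 7×3 = 136
Emma: 6×2 + 3×3 + 9×4 + 5×4 + 12×4 + 9×5 + 7×2 = 184
Ivy: 6×5 + 3×2 + 9×1 + 5×3 + 12×1 + 9×4 + 7×4 = 136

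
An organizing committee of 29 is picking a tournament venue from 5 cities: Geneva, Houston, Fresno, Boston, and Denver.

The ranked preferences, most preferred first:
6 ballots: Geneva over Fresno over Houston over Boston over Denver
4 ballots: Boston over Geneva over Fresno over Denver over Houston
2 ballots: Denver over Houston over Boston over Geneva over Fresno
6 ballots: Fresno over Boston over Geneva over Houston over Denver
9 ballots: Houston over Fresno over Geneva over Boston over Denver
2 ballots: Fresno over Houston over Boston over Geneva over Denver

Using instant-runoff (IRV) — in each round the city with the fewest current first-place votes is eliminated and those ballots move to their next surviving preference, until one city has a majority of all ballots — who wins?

Round 1: Geneva 6, Houston 9, Fresno 8, Boston 4, Denver 2. Denver eliminated.
Round 2: Geneva 6, Houston 11, Fresno 8, Boston 4. Boston eliminated.
Round 3: Geneva 10, Houston 11, Fresno 8. Fresno eliminated.
Round 4: Geneva 16, Houston 13. Geneva has a majority (≥15).

Geneva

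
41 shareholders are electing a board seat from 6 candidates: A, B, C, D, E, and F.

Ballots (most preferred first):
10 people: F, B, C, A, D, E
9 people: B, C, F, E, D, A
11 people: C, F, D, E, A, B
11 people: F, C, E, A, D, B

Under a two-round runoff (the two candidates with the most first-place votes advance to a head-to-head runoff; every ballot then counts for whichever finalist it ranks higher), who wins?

F

Round 1 first-place votes: A 0, B 9, C 11, D 0, E 0, F 21. F and C advance.
Runoff: F is ranked above C on 21 ballots, C above F on 20.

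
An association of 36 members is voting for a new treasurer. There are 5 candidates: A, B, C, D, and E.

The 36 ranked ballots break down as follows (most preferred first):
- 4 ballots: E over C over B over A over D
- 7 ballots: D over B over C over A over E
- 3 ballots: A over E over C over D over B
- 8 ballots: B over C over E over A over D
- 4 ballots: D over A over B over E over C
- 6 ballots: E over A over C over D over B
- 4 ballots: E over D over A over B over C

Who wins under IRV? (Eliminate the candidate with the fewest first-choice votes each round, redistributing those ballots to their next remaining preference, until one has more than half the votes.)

E

Round 1: A 3, B 8, C 0, D 11, E 14. C eliminated.
Round 2: A 3, B 8, D 11, E 14. A eliminated.
Round 3: B 8, D 11, E 17. B eliminated.
Round 4: D 11, E 25. E has a majority (≥19).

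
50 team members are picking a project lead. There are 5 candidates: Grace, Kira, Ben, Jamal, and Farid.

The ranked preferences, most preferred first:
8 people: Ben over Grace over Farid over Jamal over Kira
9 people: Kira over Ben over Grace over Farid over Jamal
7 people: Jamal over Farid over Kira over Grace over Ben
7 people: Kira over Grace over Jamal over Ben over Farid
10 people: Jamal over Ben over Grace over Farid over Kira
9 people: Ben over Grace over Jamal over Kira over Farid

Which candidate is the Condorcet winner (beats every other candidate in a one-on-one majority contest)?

Ben vs Grace: 36–14
Ben vs Kira: 27–23
Ben vs Jamal: 26–24
Ben vs Farid: 43–7
Ben beats every other candidate.

Ben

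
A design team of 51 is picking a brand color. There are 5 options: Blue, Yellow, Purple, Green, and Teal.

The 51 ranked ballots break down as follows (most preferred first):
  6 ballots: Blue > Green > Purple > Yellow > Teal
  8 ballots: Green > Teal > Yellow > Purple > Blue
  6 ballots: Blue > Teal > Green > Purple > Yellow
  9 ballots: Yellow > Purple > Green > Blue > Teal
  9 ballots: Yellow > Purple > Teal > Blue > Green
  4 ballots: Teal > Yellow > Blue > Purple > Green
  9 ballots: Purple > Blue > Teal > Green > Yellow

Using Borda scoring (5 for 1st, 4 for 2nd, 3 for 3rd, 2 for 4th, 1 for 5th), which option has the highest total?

Purple

Blue: 6×5 + 8×1 + 6×5 + 9×2 + 9×2 + 4×3 + 9×4 = 152
Yellow: 6×2 + 8×3 + 6×1 + 9×5 + 9×5 + 4×4 + 9×1 = 157
Purple: 6×3 + 8×2 + 6×2 + 9×4 + 9×4 + 4×2 + 9×5 = 171
Green: 6×4 + 8×5 + 6×3 + 9×3 + 9×1 + 4×1 + 9×2 = 140
Teal: 6×1 + 8×4 + 6×4 + 9×1 + 9×3 + 4×5 + 9×3 = 145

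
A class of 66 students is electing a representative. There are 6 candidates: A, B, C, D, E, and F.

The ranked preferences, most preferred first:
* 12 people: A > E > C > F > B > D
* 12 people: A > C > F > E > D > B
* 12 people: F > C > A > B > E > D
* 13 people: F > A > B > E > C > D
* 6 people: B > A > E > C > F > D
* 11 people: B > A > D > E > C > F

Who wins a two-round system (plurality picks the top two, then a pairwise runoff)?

A

Round 1 first-place votes: A 24, B 17, C 0, D 0, E 0, F 25. F and A advance.
Runoff: F is ranked above A on 25 ballots, A above F on 41.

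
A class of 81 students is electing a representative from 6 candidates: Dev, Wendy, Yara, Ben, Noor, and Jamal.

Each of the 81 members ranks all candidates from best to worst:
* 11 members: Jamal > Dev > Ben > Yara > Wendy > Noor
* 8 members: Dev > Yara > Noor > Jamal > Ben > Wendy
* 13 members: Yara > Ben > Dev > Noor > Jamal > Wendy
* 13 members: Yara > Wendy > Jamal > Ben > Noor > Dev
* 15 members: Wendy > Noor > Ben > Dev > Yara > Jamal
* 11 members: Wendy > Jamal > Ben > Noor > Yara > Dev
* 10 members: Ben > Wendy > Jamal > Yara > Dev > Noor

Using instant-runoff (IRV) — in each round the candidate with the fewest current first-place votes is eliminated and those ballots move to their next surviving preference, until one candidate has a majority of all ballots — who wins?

Yara

Round 1: Dev 8, Wendy 26, Yara 26, Ben 10, Noor 0, Jamal 11. Noor eliminated.
Round 2: Dev 8, Wendy 26, Yara 26, Ben 10, Jamal 11. Dev eliminated.
Round 3: Wendy 26, Yara 34, Ben 10, Jamal 11. Ben eliminated.
Round 4: Wendy 36, Yara 34, Jamal 11. Jamal eliminated.
Round 5: Wendy 36, Yara 45. Yara has a majority (≥41).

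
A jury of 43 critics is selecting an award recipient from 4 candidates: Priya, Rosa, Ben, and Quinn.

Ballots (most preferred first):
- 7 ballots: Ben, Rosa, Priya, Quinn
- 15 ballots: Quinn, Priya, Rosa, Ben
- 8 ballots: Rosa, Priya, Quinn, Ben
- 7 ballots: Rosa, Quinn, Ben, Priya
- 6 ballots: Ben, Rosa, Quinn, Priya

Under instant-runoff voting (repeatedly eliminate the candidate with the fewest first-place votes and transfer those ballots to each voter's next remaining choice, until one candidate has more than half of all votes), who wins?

Rosa

Round 1: Priya 0, Rosa 15, Ben 13, Quinn 15. Priya eliminated.
Round 2: Rosa 15, Ben 13, Quinn 15. Ben eliminated.
Round 3: Rosa 28, Quinn 15. Rosa has a majority (≥22).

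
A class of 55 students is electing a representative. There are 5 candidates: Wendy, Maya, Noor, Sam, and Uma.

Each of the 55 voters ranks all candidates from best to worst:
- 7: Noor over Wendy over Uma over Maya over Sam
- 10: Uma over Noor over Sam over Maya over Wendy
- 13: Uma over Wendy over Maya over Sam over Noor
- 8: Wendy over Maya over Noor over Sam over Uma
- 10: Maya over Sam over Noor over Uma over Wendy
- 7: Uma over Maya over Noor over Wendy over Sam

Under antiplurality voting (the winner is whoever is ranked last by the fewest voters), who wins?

Maya

Last-place votes: Wendy 20, Maya 0, Noor 13, Sam 14, Uma 8.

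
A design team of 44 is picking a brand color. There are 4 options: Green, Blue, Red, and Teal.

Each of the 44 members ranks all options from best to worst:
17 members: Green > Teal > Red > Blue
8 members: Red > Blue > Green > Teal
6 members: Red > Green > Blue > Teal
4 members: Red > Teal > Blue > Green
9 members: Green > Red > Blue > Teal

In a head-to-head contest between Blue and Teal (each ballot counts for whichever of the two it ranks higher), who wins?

Blue is ranked above Teal on 23 ballots; Teal above Blue on 21.

Blue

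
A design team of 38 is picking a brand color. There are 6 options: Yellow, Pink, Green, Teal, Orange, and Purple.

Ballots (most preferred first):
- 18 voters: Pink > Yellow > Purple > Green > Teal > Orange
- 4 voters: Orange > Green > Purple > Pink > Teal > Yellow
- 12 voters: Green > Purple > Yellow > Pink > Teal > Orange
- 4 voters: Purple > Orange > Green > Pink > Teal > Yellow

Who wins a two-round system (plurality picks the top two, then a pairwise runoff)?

Round 1 first-place votes: Yellow 0, Pink 18, Green 12, Teal 0, Orange 4, Purple 4. Pink and Green advance.
Runoff: Pink is ranked above Green on 18 ballots, Green above Pink on 20.

Green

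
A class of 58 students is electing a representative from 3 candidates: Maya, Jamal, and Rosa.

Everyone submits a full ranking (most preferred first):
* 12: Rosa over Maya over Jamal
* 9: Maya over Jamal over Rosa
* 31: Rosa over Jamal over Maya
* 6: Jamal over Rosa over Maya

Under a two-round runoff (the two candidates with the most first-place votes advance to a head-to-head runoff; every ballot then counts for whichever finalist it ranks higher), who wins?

Rosa

Round 1 first-place votes: Maya 9, Jamal 6, Rosa 43. Rosa and Maya advance.
Runoff: Rosa is ranked above Maya on 49 ballots, Maya above Rosa on 9.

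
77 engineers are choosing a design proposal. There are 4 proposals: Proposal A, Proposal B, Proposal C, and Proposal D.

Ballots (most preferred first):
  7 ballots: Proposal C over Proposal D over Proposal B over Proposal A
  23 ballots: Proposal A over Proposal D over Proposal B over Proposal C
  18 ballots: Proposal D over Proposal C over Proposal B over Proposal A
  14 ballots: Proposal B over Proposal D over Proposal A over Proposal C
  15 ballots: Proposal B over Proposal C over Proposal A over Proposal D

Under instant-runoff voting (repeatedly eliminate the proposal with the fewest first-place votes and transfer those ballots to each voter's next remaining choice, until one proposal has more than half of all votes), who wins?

Proposal D

Round 1: Proposal A 23, Proposal B 29, Proposal C 7, Proposal D 18. Proposal C eliminated.
Round 2: Proposal A 23, Proposal B 29, Proposal D 25. Proposal A eliminated.
Round 3: Proposal B 29, Proposal D 48. Proposal D has a majority (≥39).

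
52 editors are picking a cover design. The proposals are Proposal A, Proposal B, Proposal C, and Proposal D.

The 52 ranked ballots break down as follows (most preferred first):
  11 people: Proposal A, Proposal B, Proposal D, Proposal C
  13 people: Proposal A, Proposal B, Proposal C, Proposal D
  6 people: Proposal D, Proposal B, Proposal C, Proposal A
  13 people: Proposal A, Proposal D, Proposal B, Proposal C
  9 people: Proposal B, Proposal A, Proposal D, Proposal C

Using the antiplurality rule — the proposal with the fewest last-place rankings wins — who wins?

Last-place votes: Proposal A 6, Proposal B 0, Proposal C 33, Proposal D 13.

Proposal B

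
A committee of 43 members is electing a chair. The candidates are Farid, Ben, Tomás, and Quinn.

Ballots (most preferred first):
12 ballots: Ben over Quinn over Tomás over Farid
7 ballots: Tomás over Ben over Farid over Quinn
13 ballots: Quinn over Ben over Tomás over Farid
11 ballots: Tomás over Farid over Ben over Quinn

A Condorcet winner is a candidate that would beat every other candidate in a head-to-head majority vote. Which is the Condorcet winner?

Ben

Ben vs Farid: 32–11
Ben vs Tomás: 25–18
Ben vs Quinn: 30–13
Ben beats every other candidate.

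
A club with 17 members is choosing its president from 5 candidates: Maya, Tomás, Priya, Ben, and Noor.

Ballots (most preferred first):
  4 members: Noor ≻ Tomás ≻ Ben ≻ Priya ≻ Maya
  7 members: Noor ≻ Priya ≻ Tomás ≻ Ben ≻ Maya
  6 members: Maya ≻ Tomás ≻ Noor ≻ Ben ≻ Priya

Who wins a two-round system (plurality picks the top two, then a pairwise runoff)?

Noor

Round 1 first-place votes: Maya 6, Tomás 0, Priya 0, Ben 0, Noor 11. Noor and Maya advance.
Runoff: Noor is ranked above Maya on 11 ballots, Maya above Noor on 6.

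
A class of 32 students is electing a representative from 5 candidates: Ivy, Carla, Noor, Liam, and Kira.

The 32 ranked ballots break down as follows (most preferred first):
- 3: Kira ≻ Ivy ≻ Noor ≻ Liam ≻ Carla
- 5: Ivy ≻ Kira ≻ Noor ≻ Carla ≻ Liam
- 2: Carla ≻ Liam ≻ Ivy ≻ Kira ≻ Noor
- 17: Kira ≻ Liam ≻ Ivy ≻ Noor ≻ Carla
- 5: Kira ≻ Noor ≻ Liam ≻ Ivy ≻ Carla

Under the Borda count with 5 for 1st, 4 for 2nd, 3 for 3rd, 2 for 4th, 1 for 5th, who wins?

Kira

Ivy: 3×4 + 5×5 + 2×3 + 17×3 + 5×2 = 104
Carla: 3×1 + 5×2 + 2×5 + 17×1 + 5×1 = 45
Noor: 3×3 + 5×3 + 2×1 + 17×2 + 5×4 = 80
Liam: 3×2 + 5×1 + 2×4 + 17×4 + 5×3 = 102
Kira: 3×5 + 5×4 + 2×2 + 17×5 + 5×5 = 149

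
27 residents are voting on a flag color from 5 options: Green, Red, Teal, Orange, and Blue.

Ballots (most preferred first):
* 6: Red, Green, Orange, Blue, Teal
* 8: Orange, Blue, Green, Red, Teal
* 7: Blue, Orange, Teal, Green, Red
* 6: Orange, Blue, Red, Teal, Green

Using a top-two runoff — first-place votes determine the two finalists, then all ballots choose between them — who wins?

Orange

Round 1 first-place votes: Green 0, Red 6, Teal 0, Orange 14, Blue 7. Orange and Blue advance.
Runoff: Orange is ranked above Blue on 20 ballots, Blue above Orange on 7.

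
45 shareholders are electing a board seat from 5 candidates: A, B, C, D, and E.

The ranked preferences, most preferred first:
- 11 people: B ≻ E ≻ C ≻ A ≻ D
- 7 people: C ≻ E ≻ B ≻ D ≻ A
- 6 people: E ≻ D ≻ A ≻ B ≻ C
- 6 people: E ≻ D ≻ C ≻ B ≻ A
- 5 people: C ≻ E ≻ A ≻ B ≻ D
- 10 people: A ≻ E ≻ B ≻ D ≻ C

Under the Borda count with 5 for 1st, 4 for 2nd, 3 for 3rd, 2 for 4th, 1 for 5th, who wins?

A: 11×2 + 7×1 + 6×3 + 6×1 + 5×3 + 10×5 = 118
B: 11×5 + 7×3 + 6×2 + 6×2 + 5×2 + 10×3 = 140
C: 11×3 + 7×5 + 6×1 + 6×3 + 5×5 + 10×1 = 127
D: 11×1 + 7×2 + 6×4 + 6×4 + 5×1 + 10×2 = 98
E: 11×4 + 7×4 + 6×5 + 6×5 + 5×4 + 10×4 = 192

E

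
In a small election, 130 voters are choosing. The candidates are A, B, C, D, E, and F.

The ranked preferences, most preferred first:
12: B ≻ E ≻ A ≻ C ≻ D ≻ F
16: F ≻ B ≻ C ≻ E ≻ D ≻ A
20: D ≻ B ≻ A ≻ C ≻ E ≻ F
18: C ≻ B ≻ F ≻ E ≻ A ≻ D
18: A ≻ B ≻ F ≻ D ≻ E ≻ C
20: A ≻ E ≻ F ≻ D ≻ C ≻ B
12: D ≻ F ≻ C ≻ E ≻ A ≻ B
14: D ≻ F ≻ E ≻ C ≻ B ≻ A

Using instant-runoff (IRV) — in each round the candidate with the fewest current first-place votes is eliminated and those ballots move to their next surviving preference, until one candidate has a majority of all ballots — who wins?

Round 1: A 38, B 12, C 18, D 46, E 0, F 16. E eliminated.
Round 2: A 38, B 12, C 18, D 46, F 16. B eliminated.
Round 3: A 50, C 18, D 46, F 16. F eliminated.
Round 4: A 50, C 34, D 46. C eliminated.
Round 5: A 68, D 62. A has a majority (≥66).

A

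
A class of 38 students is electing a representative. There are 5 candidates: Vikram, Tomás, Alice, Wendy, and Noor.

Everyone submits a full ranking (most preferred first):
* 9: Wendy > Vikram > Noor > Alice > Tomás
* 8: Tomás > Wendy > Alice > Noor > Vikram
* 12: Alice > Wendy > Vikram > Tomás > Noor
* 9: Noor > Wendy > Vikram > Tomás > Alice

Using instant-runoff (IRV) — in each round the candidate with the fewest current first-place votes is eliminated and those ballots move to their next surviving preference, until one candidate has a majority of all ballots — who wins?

Round 1: Vikram 0, Tomás 8, Alice 12, Wendy 9, Noor 9. Vikram eliminated.
Round 2: Tomás 8, Alice 12, Wendy 9, Noor 9. Tomás eliminated.
Round 3: Alice 12, Wendy 17, Noor 9. Noor eliminated.
Round 4: Alice 12, Wendy 26. Wendy has a majority (≥20).

Wendy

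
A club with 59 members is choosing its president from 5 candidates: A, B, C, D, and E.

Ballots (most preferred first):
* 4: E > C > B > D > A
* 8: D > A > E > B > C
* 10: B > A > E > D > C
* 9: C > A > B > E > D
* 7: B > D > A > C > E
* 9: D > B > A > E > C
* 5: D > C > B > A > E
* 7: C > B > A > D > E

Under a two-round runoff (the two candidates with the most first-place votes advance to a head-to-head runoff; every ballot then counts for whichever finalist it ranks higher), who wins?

B

Round 1 first-place votes: A 0, B 17, C 16, D 22, E 4. D and B advance.
Runoff: D is ranked above B on 22 ballots, B above D on 37.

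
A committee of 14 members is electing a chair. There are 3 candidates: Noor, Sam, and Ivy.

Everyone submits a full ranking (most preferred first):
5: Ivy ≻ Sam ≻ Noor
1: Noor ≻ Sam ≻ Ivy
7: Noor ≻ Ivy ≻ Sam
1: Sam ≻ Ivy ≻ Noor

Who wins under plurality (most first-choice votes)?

First-place votes: Noor 8, Sam 1, Ivy 5.

Noor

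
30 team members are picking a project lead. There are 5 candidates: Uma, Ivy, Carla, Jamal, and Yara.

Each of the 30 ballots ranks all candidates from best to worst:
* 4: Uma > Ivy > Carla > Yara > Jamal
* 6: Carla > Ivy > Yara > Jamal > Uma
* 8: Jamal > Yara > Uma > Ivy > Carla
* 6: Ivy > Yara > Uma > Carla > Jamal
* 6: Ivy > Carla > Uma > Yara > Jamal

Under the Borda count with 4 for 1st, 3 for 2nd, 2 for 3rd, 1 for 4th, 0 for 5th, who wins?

Uma: 4×4 + 6×0 + 8×2 + 6×2 + 6×2 = 56
Ivy: 4×3 + 6×3 + 8×1 + 6×4 + 6×4 = 86
Carla: 4×2 + 6×4 + 8×0 + 6×1 + 6×3 = 56
Jamal: 4×0 + 6×1 + 8×4 + 6×0 + 6×0 = 38
Yara: 4×1 + 6×2 + 8×3 + 6×3 + 6×1 = 64

Ivy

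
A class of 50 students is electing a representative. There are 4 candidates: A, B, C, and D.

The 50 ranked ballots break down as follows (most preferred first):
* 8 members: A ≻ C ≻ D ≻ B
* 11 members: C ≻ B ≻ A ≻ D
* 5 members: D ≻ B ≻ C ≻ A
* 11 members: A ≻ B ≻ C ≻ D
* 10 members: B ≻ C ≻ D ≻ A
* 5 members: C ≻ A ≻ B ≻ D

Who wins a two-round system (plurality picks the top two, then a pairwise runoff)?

C

Round 1 first-place votes: A 19, B 10, C 16, D 5. A and C advance.
Runoff: A is ranked above C on 19 ballots, C above A on 31.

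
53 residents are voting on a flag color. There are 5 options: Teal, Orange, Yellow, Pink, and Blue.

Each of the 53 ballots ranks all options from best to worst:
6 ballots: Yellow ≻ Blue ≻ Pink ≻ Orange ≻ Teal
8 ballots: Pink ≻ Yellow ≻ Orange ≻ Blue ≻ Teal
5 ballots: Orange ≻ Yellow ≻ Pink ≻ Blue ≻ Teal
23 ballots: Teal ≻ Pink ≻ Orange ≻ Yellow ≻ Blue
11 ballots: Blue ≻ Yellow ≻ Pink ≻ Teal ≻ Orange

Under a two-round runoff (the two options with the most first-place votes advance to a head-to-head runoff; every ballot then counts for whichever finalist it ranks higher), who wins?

Round 1 first-place votes: Teal 23, Orange 5, Yellow 6, Pink 8, Blue 11. Teal and Blue advance.
Runoff: Teal is ranked above Blue on 23 ballots, Blue above Teal on 30.

Blue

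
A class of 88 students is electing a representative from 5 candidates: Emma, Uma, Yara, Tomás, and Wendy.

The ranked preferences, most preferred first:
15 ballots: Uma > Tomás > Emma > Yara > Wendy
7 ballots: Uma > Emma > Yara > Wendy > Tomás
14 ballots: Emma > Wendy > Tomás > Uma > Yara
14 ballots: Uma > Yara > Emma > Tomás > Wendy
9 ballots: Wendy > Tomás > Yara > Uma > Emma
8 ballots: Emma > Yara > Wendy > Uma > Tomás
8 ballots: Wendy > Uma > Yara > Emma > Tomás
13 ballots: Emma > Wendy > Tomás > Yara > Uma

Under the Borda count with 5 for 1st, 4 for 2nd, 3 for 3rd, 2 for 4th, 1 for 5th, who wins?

Emma

Emma: 15×3 + 7×4 + 14×5 + 14×3 + 9×1 + 8×5 + 8×2 + 13×5 = 315
Uma: 15×5 + 7×5 + 14×2 + 14×5 + 9×2 + 8×2 + 8×4 + 13×1 = 287
Yara: 15×2 + 7×3 + 14×1 + 14×4 + 9×3 + 8×4 + 8×3 + 13×2 = 230
Tomás: 15×4 + 7×1 + 14×3 + 14×2 + 9×4 + 8×1 + 8×1 + 13×3 = 228
Wendy: 15×1 + 7×2 + 14×4 + 14×1 + 9×5 + 8×3 + 8×5 + 13×4 = 260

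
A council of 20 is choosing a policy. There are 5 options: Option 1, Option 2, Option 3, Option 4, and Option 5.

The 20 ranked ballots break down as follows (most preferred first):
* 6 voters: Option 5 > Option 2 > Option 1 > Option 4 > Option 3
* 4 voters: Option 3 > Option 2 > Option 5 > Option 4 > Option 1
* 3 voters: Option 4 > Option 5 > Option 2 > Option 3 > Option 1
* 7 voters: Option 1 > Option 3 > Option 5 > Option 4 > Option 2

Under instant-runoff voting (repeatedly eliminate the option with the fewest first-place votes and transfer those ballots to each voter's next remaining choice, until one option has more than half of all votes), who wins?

Round 1: Option 1 7, Option 2 0, Option 3 4, Option 4 3, Option 5 6. Option 2 eliminated.
Round 2: Option 1 7, Option 3 4, Option 4 3, Option 5 6. Option 4 eliminated.
Round 3: Option 1 7, Option 3 4, Option 5 9. Option 3 eliminated.
Round 4: Option 1 7, Option 5 13. Option 5 has a majority (≥11).

Option 5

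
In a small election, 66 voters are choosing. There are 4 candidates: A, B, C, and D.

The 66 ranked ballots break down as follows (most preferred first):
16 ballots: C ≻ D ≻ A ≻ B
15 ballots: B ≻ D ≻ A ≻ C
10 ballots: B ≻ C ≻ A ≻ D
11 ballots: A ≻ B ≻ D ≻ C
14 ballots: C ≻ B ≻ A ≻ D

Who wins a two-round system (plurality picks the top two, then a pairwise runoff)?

B

Round 1 first-place votes: A 11, B 25, C 30, D 0. C and B advance.
Runoff: C is ranked above B on 30 ballots, B above C on 36.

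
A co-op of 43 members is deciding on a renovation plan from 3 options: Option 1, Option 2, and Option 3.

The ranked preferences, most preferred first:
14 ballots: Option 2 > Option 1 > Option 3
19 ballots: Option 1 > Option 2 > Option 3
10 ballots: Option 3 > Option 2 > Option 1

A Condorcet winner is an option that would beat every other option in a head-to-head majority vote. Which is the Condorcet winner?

Option 2

Option 2 vs Option 1: 24–19
Option 2 vs Option 3: 33–10
Option 2 beats every other option.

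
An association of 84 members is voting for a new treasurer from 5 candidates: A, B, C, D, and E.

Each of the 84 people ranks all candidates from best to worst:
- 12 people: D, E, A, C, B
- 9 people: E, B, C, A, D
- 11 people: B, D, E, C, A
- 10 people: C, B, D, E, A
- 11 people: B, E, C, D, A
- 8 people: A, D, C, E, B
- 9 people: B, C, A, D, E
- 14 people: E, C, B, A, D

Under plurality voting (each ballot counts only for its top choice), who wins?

B

First-place votes: A 8, B 31, C 10, D 12, E 23.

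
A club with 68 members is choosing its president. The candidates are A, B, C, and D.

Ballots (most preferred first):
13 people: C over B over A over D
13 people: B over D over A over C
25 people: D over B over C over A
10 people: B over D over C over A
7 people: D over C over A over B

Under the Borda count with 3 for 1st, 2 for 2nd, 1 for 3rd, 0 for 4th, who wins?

A: 13×1 + 13×1 + 25×0 + 10×0 + 7×1 = 33
B: 13×2 + 13×3 + 25×2 + 10×3 + 7×0 = 145
C: 13×3 + 13×0 + 25×1 + 10×1 + 7×2 = 88
D: 13×0 + 13×2 + 25×3 + 10×2 + 7×3 = 142

B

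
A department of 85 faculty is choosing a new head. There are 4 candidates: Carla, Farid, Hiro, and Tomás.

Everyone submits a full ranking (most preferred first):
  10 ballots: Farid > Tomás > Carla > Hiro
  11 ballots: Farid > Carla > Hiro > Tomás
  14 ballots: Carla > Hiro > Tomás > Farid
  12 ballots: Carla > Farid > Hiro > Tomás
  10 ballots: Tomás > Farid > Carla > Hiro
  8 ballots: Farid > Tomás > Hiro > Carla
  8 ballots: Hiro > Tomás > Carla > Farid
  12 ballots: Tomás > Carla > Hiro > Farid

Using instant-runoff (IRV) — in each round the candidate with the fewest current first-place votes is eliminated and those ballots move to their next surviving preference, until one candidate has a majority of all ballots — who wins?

Tomás

Round 1: Carla 26, Farid 29, Hiro 8, Tomás 22. Hiro eliminated.
Round 2: Carla 26, Farid 29, Tomás 30. Carla eliminated.
Round 3: Farid 41, Tomás 44. Tomás has a majority (≥43).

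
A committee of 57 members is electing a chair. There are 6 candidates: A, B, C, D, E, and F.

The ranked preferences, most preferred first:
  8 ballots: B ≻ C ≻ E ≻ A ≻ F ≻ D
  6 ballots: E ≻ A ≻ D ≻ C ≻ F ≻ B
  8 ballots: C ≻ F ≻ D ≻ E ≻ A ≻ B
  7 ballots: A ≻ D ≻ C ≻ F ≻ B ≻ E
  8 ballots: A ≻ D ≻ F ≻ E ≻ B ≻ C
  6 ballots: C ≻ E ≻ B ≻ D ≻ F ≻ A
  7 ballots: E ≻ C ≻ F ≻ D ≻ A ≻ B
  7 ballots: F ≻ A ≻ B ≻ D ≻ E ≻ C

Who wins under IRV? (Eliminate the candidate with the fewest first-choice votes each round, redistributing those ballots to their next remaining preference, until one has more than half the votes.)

Round 1: A 15, B 8, C 14, D 0, E 13, F 7. D eliminated.
Round 2: A 15, B 8, C 14, E 13, F 7. F eliminated.
Round 3: A 22, B 8, C 14, E 13. B eliminated.
Round 4: A 22, C 22, E 13. E eliminated.
Round 5: A 28, C 29. C has a majority (≥29).

C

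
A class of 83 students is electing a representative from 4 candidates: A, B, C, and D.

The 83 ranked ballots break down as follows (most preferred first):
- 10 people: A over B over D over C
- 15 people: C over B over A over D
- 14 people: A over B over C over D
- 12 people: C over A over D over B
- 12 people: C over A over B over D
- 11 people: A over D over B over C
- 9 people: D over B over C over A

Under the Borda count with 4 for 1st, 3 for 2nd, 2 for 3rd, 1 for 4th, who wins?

A

A: 10×4 + 15×2 + 14×4 + 12×3 + 12×3 + 11×4 + 9×1 = 251
B: 10×3 + 15×3 + 14×3 + 12×1 + 12×2 + 11×2 + 9×3 = 202
C: 10×1 + 15×4 + 14×2 + 12×4 + 12×4 + 11×1 + 9×2 = 223
D: 10×2 + 15×1 + 14×1 + 12×2 + 12×1 + 11×3 + 9×4 = 154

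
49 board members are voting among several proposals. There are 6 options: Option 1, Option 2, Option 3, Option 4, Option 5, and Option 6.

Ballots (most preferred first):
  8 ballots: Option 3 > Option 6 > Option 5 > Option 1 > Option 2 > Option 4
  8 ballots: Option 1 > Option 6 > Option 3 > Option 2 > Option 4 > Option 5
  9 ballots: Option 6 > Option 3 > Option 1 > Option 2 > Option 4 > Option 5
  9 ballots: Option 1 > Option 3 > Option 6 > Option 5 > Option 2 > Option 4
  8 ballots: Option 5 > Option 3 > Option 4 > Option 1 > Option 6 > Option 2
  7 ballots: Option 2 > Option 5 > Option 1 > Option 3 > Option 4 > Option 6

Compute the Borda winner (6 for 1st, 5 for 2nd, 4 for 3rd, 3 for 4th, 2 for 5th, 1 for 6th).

Option 3

Option 1: 8×3 + 8×6 + 9×4 + 9×6 + 8×3 + 7×4 = 214
Option 2: 8×2 + 8×3 + 9×3 + 9×2 + 8×1 + 7×6 = 135
Option 3: 8×6 + 8×4 + 9×5 + 9×5 + 8×5 + 7×3 = 231
Option 4: 8×1 + 8×2 + 9×2 + 9×1 + 8×4 + 7×2 = 97
Option 5: 8×4 + 8×1 + 9×1 + 9×3 + 8×6 + 7×5 = 159
Option 6: 8×5 + 8×5 + 9×6 + 9×4 + 8×2 + 7×1 = 193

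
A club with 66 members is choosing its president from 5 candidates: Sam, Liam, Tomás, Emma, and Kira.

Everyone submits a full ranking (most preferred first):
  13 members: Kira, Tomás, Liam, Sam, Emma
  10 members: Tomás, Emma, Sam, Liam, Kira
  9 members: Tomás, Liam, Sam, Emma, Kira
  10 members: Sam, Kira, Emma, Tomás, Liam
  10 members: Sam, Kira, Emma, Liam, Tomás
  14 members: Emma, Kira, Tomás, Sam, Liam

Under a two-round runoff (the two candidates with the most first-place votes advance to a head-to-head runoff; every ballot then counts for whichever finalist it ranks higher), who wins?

Tomás

Round 1 first-place votes: Sam 20, Liam 0, Tomás 19, Emma 14, Kira 13. Sam and Tomás advance.
Runoff: Sam is ranked above Tomás on 20 ballots, Tomás above Sam on 46.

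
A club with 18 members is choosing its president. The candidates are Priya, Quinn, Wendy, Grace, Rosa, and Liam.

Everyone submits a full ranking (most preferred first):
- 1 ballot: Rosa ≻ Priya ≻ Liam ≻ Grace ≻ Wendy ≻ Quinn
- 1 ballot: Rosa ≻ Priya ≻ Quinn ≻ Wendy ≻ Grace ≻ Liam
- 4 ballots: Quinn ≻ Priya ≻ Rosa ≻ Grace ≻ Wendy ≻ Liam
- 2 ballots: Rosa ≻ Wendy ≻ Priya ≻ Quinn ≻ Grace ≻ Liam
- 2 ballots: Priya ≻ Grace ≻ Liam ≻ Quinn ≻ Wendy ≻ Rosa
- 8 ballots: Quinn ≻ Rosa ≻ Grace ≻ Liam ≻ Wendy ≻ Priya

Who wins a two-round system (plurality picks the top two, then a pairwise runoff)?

Round 1 first-place votes: Priya 2, Quinn 12, Wendy 0, Grace 0, Rosa 4, Liam 0. Quinn and Rosa advance.
Runoff: Quinn is ranked above Rosa on 14 ballots, Rosa above Quinn on 4.

Quinn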